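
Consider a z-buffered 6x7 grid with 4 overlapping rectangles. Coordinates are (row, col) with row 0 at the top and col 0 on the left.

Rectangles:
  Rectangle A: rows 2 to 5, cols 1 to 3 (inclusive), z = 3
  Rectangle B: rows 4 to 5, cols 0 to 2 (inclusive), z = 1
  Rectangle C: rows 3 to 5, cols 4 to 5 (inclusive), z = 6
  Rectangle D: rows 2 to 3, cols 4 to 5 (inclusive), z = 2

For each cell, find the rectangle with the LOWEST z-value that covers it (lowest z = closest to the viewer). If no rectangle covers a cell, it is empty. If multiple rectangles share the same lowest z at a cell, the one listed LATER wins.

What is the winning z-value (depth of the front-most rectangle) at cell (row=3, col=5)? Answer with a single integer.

Answer: 2

Derivation:
Check cell (3,5):
  A: rows 2-5 cols 1-3 -> outside (col miss)
  B: rows 4-5 cols 0-2 -> outside (row miss)
  C: rows 3-5 cols 4-5 z=6 -> covers; best now C (z=6)
  D: rows 2-3 cols 4-5 z=2 -> covers; best now D (z=2)
Winner: D at z=2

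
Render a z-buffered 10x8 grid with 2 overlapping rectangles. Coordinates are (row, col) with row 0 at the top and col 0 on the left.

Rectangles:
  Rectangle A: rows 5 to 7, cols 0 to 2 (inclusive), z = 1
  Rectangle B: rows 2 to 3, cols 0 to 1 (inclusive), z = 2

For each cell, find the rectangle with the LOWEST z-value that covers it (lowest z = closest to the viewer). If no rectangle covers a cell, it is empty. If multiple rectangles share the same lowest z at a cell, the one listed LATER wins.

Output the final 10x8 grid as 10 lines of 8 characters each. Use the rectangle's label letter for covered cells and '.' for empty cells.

........
........
BB......
BB......
........
AAA.....
AAA.....
AAA.....
........
........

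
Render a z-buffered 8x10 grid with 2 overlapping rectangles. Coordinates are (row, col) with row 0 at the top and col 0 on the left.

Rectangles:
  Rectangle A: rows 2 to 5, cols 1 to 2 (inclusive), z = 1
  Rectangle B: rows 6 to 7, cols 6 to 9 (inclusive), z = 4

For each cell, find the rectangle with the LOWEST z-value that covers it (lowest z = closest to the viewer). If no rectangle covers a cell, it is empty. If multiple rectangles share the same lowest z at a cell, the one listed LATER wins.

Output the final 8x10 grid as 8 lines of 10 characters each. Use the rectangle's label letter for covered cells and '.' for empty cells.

..........
..........
.AA.......
.AA.......
.AA.......
.AA.......
......BBBB
......BBBB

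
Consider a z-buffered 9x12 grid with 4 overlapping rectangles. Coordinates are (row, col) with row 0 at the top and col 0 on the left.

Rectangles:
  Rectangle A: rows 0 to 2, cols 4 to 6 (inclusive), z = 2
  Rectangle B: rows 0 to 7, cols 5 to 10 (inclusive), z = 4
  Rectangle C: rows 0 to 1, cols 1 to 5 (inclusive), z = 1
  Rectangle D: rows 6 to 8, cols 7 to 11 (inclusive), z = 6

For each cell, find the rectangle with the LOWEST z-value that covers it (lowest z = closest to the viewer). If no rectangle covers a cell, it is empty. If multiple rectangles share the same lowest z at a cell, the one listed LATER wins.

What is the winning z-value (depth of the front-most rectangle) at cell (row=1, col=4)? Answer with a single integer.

Answer: 1

Derivation:
Check cell (1,4):
  A: rows 0-2 cols 4-6 z=2 -> covers; best now A (z=2)
  B: rows 0-7 cols 5-10 -> outside (col miss)
  C: rows 0-1 cols 1-5 z=1 -> covers; best now C (z=1)
  D: rows 6-8 cols 7-11 -> outside (row miss)
Winner: C at z=1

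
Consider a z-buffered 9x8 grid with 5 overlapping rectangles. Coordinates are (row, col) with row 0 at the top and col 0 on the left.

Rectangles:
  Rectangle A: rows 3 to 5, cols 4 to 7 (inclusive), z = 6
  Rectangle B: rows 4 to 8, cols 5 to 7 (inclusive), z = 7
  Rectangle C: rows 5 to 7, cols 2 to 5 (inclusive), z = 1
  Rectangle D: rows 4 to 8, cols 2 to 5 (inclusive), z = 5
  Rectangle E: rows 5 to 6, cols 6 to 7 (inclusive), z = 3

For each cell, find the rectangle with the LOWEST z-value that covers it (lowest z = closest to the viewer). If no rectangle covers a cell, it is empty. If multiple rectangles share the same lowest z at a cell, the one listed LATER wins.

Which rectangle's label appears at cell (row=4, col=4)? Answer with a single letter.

Answer: D

Derivation:
Check cell (4,4):
  A: rows 3-5 cols 4-7 z=6 -> covers; best now A (z=6)
  B: rows 4-8 cols 5-7 -> outside (col miss)
  C: rows 5-7 cols 2-5 -> outside (row miss)
  D: rows 4-8 cols 2-5 z=5 -> covers; best now D (z=5)
  E: rows 5-6 cols 6-7 -> outside (row miss)
Winner: D at z=5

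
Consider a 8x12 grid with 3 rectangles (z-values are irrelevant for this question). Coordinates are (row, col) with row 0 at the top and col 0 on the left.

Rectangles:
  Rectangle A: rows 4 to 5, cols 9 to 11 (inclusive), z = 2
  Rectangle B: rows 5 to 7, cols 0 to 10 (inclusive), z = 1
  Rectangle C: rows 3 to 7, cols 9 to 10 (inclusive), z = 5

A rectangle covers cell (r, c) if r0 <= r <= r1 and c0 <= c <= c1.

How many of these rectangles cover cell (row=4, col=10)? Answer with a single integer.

Answer: 2

Derivation:
Check cell (4,10):
  A: rows 4-5 cols 9-11 -> covers
  B: rows 5-7 cols 0-10 -> outside (row miss)
  C: rows 3-7 cols 9-10 -> covers
Count covering = 2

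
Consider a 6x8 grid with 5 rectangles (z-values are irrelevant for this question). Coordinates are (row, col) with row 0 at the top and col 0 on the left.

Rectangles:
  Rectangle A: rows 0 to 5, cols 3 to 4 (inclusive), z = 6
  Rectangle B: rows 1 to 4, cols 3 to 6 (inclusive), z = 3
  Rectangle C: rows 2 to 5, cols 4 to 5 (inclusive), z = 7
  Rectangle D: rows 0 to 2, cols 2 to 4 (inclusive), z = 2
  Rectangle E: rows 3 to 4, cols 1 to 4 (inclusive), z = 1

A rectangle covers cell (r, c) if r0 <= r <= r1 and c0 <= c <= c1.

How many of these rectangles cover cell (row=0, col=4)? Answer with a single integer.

Check cell (0,4):
  A: rows 0-5 cols 3-4 -> covers
  B: rows 1-4 cols 3-6 -> outside (row miss)
  C: rows 2-5 cols 4-5 -> outside (row miss)
  D: rows 0-2 cols 2-4 -> covers
  E: rows 3-4 cols 1-4 -> outside (row miss)
Count covering = 2

Answer: 2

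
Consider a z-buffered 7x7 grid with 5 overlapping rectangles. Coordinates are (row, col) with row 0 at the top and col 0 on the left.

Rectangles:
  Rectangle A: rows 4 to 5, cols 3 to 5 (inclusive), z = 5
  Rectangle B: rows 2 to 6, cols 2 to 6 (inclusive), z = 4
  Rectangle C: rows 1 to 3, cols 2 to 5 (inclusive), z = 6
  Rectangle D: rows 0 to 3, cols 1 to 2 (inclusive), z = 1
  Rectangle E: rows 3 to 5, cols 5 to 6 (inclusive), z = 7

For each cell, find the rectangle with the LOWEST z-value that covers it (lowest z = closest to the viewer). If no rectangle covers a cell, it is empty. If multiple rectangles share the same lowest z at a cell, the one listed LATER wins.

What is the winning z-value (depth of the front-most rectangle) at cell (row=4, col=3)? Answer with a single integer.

Check cell (4,3):
  A: rows 4-5 cols 3-5 z=5 -> covers; best now A (z=5)
  B: rows 2-6 cols 2-6 z=4 -> covers; best now B (z=4)
  C: rows 1-3 cols 2-5 -> outside (row miss)
  D: rows 0-3 cols 1-2 -> outside (row miss)
  E: rows 3-5 cols 5-6 -> outside (col miss)
Winner: B at z=4

Answer: 4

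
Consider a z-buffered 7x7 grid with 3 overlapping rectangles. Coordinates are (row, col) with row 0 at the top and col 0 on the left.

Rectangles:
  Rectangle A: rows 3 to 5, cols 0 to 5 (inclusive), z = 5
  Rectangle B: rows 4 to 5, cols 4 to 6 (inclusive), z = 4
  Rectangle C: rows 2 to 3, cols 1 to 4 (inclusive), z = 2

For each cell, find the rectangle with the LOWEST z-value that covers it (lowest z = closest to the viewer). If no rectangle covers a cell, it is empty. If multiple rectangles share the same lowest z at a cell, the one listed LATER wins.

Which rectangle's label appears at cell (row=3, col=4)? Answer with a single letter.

Answer: C

Derivation:
Check cell (3,4):
  A: rows 3-5 cols 0-5 z=5 -> covers; best now A (z=5)
  B: rows 4-5 cols 4-6 -> outside (row miss)
  C: rows 2-3 cols 1-4 z=2 -> covers; best now C (z=2)
Winner: C at z=2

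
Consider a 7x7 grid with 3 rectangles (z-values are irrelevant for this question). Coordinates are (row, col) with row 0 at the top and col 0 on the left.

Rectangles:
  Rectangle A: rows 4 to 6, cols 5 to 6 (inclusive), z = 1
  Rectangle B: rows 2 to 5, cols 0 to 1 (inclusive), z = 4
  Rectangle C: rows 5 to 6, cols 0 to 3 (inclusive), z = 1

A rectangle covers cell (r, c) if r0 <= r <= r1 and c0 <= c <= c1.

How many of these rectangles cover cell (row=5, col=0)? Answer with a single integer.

Answer: 2

Derivation:
Check cell (5,0):
  A: rows 4-6 cols 5-6 -> outside (col miss)
  B: rows 2-5 cols 0-1 -> covers
  C: rows 5-6 cols 0-3 -> covers
Count covering = 2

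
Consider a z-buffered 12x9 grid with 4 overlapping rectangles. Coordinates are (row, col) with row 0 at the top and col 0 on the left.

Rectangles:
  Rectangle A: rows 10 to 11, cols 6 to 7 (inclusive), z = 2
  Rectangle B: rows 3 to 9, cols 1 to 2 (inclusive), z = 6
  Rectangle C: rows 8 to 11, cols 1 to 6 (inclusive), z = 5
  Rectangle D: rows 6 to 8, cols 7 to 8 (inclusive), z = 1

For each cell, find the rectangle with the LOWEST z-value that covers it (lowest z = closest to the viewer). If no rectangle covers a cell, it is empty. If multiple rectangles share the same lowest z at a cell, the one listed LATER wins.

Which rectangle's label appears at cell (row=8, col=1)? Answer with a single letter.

Answer: C

Derivation:
Check cell (8,1):
  A: rows 10-11 cols 6-7 -> outside (row miss)
  B: rows 3-9 cols 1-2 z=6 -> covers; best now B (z=6)
  C: rows 8-11 cols 1-6 z=5 -> covers; best now C (z=5)
  D: rows 6-8 cols 7-8 -> outside (col miss)
Winner: C at z=5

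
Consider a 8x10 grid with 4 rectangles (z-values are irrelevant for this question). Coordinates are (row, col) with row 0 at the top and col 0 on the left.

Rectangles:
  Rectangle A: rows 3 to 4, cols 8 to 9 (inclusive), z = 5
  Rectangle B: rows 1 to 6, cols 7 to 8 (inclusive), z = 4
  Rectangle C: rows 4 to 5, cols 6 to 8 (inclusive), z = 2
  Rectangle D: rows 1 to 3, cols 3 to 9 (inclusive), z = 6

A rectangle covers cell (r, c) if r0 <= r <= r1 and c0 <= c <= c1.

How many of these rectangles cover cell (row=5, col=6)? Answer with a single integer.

Answer: 1

Derivation:
Check cell (5,6):
  A: rows 3-4 cols 8-9 -> outside (row miss)
  B: rows 1-6 cols 7-8 -> outside (col miss)
  C: rows 4-5 cols 6-8 -> covers
  D: rows 1-3 cols 3-9 -> outside (row miss)
Count covering = 1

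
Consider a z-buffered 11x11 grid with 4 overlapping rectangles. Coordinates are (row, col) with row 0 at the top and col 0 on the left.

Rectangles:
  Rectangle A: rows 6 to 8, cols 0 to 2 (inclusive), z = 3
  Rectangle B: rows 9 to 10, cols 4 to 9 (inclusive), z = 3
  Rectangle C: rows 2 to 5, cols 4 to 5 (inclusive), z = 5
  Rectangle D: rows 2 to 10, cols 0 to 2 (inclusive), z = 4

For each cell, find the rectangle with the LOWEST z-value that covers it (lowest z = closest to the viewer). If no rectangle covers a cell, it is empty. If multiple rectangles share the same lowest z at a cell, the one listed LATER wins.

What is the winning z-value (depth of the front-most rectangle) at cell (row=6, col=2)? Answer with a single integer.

Check cell (6,2):
  A: rows 6-8 cols 0-2 z=3 -> covers; best now A (z=3)
  B: rows 9-10 cols 4-9 -> outside (row miss)
  C: rows 2-5 cols 4-5 -> outside (row miss)
  D: rows 2-10 cols 0-2 z=4 -> covers; best now A (z=3)
Winner: A at z=3

Answer: 3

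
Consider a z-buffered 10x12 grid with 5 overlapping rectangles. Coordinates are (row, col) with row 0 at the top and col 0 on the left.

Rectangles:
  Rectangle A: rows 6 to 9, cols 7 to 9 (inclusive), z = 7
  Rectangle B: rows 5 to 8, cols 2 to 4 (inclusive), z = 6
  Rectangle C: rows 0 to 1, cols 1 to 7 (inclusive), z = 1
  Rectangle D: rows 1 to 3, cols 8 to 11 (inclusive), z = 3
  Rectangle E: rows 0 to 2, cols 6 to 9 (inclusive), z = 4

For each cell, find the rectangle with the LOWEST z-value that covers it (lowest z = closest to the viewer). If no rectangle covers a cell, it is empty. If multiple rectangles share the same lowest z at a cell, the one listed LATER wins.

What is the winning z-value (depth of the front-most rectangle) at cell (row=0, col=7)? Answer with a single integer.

Check cell (0,7):
  A: rows 6-9 cols 7-9 -> outside (row miss)
  B: rows 5-8 cols 2-4 -> outside (row miss)
  C: rows 0-1 cols 1-7 z=1 -> covers; best now C (z=1)
  D: rows 1-3 cols 8-11 -> outside (row miss)
  E: rows 0-2 cols 6-9 z=4 -> covers; best now C (z=1)
Winner: C at z=1

Answer: 1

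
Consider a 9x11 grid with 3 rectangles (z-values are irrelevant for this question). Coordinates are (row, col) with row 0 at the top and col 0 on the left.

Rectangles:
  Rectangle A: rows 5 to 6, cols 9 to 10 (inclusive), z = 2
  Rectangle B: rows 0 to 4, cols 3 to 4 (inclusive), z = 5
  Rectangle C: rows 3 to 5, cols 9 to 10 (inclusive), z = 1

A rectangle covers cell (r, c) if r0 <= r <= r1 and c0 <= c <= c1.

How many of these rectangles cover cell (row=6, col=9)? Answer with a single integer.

Answer: 1

Derivation:
Check cell (6,9):
  A: rows 5-6 cols 9-10 -> covers
  B: rows 0-4 cols 3-4 -> outside (row miss)
  C: rows 3-5 cols 9-10 -> outside (row miss)
Count covering = 1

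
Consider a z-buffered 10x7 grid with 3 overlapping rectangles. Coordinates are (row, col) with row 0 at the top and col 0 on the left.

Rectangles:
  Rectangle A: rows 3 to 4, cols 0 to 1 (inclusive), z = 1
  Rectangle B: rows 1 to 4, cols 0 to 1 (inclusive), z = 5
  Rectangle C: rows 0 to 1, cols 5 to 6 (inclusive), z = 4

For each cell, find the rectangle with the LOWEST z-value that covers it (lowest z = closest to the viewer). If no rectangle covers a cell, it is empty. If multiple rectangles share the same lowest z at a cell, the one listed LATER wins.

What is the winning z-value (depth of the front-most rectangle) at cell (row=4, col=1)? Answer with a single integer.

Check cell (4,1):
  A: rows 3-4 cols 0-1 z=1 -> covers; best now A (z=1)
  B: rows 1-4 cols 0-1 z=5 -> covers; best now A (z=1)
  C: rows 0-1 cols 5-6 -> outside (row miss)
Winner: A at z=1

Answer: 1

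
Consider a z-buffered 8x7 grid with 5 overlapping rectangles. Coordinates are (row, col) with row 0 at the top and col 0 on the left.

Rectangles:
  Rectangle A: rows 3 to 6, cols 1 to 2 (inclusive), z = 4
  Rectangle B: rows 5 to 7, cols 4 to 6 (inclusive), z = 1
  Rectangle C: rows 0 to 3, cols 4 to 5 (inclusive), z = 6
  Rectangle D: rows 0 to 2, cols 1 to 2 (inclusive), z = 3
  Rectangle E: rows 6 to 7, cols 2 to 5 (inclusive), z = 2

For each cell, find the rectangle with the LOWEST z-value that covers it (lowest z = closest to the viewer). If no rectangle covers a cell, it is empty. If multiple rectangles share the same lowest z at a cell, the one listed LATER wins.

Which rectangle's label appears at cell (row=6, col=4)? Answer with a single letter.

Check cell (6,4):
  A: rows 3-6 cols 1-2 -> outside (col miss)
  B: rows 5-7 cols 4-6 z=1 -> covers; best now B (z=1)
  C: rows 0-3 cols 4-5 -> outside (row miss)
  D: rows 0-2 cols 1-2 -> outside (row miss)
  E: rows 6-7 cols 2-5 z=2 -> covers; best now B (z=1)
Winner: B at z=1

Answer: B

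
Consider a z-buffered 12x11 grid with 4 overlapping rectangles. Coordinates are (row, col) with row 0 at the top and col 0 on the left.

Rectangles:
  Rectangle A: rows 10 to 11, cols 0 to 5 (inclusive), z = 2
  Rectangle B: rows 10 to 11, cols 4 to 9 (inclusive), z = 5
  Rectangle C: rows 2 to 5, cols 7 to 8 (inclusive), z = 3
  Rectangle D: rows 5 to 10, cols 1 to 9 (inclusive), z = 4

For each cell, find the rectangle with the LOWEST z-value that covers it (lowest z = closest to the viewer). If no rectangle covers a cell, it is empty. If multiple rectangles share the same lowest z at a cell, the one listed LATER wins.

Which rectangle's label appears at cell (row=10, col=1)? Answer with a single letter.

Check cell (10,1):
  A: rows 10-11 cols 0-5 z=2 -> covers; best now A (z=2)
  B: rows 10-11 cols 4-9 -> outside (col miss)
  C: rows 2-5 cols 7-8 -> outside (row miss)
  D: rows 5-10 cols 1-9 z=4 -> covers; best now A (z=2)
Winner: A at z=2

Answer: A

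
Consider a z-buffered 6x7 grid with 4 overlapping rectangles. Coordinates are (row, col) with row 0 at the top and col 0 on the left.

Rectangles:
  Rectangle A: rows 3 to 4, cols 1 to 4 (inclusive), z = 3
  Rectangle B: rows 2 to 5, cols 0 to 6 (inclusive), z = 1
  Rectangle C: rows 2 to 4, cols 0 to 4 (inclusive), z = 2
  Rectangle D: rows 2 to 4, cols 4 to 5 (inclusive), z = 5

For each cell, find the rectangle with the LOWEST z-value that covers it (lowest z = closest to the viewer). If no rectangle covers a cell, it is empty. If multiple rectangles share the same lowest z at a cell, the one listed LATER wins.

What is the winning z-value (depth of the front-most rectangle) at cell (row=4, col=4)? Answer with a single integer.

Answer: 1

Derivation:
Check cell (4,4):
  A: rows 3-4 cols 1-4 z=3 -> covers; best now A (z=3)
  B: rows 2-5 cols 0-6 z=1 -> covers; best now B (z=1)
  C: rows 2-4 cols 0-4 z=2 -> covers; best now B (z=1)
  D: rows 2-4 cols 4-5 z=5 -> covers; best now B (z=1)
Winner: B at z=1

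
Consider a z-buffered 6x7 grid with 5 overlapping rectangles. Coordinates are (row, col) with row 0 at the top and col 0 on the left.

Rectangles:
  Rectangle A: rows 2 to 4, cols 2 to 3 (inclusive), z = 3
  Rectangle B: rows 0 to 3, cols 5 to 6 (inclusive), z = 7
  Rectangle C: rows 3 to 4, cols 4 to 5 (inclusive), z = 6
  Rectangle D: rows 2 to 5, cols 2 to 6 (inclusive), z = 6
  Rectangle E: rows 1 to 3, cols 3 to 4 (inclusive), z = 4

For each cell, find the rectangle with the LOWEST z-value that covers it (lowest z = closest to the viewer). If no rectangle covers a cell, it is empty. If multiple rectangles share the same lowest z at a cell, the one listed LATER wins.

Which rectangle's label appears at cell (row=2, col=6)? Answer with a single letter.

Answer: D

Derivation:
Check cell (2,6):
  A: rows 2-4 cols 2-3 -> outside (col miss)
  B: rows 0-3 cols 5-6 z=7 -> covers; best now B (z=7)
  C: rows 3-4 cols 4-5 -> outside (row miss)
  D: rows 2-5 cols 2-6 z=6 -> covers; best now D (z=6)
  E: rows 1-3 cols 3-4 -> outside (col miss)
Winner: D at z=6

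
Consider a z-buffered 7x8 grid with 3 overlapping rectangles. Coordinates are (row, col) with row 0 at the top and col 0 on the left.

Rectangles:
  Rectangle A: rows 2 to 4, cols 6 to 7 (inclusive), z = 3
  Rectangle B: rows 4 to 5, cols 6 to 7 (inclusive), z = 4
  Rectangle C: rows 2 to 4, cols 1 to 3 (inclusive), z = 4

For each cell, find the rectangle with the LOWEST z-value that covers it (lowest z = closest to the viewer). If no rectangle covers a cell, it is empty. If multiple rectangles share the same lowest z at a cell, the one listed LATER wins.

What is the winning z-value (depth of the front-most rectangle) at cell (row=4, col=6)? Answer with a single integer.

Check cell (4,6):
  A: rows 2-4 cols 6-7 z=3 -> covers; best now A (z=3)
  B: rows 4-5 cols 6-7 z=4 -> covers; best now A (z=3)
  C: rows 2-4 cols 1-3 -> outside (col miss)
Winner: A at z=3

Answer: 3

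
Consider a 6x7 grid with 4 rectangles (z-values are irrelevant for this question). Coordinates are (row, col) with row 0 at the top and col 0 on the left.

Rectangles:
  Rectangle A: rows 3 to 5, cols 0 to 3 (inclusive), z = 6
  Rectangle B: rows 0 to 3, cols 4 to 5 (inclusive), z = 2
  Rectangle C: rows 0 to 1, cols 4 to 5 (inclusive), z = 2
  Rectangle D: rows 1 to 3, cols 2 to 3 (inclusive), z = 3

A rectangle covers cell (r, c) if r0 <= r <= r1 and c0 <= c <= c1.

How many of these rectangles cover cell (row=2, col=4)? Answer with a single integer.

Answer: 1

Derivation:
Check cell (2,4):
  A: rows 3-5 cols 0-3 -> outside (row miss)
  B: rows 0-3 cols 4-5 -> covers
  C: rows 0-1 cols 4-5 -> outside (row miss)
  D: rows 1-3 cols 2-3 -> outside (col miss)
Count covering = 1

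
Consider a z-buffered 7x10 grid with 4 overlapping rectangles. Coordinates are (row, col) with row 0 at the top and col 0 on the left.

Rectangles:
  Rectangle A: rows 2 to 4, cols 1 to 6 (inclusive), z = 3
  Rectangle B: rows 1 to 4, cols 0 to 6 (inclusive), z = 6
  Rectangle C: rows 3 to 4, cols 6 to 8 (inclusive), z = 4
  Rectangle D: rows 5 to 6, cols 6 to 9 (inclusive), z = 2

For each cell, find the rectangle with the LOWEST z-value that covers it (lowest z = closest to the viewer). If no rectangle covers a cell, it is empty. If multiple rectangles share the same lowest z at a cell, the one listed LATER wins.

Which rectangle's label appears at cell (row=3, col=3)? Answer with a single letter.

Check cell (3,3):
  A: rows 2-4 cols 1-6 z=3 -> covers; best now A (z=3)
  B: rows 1-4 cols 0-6 z=6 -> covers; best now A (z=3)
  C: rows 3-4 cols 6-8 -> outside (col miss)
  D: rows 5-6 cols 6-9 -> outside (row miss)
Winner: A at z=3

Answer: A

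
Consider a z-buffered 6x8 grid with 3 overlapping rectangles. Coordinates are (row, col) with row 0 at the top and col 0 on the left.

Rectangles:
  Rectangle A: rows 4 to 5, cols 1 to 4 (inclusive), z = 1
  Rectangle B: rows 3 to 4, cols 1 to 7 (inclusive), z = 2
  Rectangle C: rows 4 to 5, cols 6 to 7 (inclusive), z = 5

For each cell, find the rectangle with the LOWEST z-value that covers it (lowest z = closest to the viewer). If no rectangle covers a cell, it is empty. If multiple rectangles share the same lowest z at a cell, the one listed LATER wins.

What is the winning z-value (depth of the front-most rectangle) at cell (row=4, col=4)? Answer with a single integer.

Check cell (4,4):
  A: rows 4-5 cols 1-4 z=1 -> covers; best now A (z=1)
  B: rows 3-4 cols 1-7 z=2 -> covers; best now A (z=1)
  C: rows 4-5 cols 6-7 -> outside (col miss)
Winner: A at z=1

Answer: 1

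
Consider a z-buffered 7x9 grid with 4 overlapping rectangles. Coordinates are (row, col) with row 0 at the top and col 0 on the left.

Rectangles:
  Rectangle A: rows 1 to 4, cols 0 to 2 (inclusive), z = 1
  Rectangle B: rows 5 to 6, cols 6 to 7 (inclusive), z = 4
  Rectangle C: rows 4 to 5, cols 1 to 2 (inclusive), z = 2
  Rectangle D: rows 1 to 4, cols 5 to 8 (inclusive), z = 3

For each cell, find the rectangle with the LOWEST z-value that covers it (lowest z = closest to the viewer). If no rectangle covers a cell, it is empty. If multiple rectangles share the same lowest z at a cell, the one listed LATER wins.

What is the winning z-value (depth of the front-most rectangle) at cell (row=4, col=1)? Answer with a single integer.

Check cell (4,1):
  A: rows 1-4 cols 0-2 z=1 -> covers; best now A (z=1)
  B: rows 5-6 cols 6-7 -> outside (row miss)
  C: rows 4-5 cols 1-2 z=2 -> covers; best now A (z=1)
  D: rows 1-4 cols 5-8 -> outside (col miss)
Winner: A at z=1

Answer: 1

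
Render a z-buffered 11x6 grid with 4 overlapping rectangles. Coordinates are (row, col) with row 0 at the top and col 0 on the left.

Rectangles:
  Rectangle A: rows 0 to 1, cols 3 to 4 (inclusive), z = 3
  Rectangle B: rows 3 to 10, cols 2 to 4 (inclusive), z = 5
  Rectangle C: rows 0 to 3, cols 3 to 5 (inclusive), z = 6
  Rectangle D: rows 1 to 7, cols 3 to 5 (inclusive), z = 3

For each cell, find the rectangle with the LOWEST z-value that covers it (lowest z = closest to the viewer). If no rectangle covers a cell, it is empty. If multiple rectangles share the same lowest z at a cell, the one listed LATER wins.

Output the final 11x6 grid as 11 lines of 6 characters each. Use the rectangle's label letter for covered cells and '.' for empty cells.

...AAC
...DDD
...DDD
..BDDD
..BDDD
..BDDD
..BDDD
..BDDD
..BBB.
..BBB.
..BBB.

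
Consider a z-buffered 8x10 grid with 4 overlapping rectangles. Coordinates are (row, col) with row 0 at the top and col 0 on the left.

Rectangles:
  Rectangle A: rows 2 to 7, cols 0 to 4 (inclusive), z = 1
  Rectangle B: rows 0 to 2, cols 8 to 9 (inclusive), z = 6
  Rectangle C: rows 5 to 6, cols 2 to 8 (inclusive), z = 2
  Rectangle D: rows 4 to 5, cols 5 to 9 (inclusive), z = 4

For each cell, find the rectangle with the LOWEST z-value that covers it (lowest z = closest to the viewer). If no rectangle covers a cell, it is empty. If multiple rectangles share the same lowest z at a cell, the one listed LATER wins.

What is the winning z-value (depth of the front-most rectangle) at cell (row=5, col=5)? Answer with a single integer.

Answer: 2

Derivation:
Check cell (5,5):
  A: rows 2-7 cols 0-4 -> outside (col miss)
  B: rows 0-2 cols 8-9 -> outside (row miss)
  C: rows 5-6 cols 2-8 z=2 -> covers; best now C (z=2)
  D: rows 4-5 cols 5-9 z=4 -> covers; best now C (z=2)
Winner: C at z=2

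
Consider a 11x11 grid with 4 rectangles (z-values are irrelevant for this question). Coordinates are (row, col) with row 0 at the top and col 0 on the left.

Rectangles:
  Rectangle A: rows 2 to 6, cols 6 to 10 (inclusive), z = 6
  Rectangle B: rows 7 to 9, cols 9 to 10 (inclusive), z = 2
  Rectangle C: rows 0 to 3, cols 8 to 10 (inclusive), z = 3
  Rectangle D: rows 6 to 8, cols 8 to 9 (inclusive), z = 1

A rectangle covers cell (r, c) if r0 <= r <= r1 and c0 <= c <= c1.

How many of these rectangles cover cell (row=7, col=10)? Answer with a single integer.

Check cell (7,10):
  A: rows 2-6 cols 6-10 -> outside (row miss)
  B: rows 7-9 cols 9-10 -> covers
  C: rows 0-3 cols 8-10 -> outside (row miss)
  D: rows 6-8 cols 8-9 -> outside (col miss)
Count covering = 1

Answer: 1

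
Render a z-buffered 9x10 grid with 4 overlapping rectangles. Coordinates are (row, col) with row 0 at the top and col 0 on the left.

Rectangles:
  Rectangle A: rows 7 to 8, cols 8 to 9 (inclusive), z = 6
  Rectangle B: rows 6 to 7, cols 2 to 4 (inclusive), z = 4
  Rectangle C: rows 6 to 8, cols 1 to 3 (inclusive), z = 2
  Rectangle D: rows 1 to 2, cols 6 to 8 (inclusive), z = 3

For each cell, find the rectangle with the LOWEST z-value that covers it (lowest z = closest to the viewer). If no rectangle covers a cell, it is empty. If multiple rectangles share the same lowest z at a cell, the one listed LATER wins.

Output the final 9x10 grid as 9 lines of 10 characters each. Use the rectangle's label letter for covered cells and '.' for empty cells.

..........
......DDD.
......DDD.
..........
..........
..........
.CCCB.....
.CCCB...AA
.CCC....AA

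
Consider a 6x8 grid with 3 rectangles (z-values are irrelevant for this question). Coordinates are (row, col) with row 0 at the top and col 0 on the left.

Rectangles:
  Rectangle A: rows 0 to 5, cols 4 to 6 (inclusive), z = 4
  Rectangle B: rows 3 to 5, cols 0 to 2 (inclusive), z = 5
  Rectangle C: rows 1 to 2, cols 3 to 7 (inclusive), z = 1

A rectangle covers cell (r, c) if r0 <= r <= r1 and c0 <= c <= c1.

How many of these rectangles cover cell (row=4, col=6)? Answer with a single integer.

Check cell (4,6):
  A: rows 0-5 cols 4-6 -> covers
  B: rows 3-5 cols 0-2 -> outside (col miss)
  C: rows 1-2 cols 3-7 -> outside (row miss)
Count covering = 1

Answer: 1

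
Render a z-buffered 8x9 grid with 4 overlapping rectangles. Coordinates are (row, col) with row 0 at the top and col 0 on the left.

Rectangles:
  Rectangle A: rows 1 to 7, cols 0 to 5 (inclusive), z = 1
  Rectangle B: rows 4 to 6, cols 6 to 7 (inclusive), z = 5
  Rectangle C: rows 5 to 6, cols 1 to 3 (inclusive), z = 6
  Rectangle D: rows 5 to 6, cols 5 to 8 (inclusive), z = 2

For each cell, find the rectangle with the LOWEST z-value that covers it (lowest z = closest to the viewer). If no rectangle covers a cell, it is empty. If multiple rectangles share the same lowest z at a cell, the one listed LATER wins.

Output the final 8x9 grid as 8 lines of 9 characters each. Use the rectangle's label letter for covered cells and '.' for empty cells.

.........
AAAAAA...
AAAAAA...
AAAAAA...
AAAAAABB.
AAAAAADDD
AAAAAADDD
AAAAAA...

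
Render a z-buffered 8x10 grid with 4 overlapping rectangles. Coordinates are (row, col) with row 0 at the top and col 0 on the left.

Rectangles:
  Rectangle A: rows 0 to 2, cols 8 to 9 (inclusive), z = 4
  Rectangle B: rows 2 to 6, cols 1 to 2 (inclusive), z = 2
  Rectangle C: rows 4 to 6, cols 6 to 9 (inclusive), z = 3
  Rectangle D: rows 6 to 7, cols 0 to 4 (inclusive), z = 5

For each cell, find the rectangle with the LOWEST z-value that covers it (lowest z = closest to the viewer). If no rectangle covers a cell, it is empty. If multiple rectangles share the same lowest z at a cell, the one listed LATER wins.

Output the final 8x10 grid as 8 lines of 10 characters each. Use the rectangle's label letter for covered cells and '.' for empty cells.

........AA
........AA
.BB.....AA
.BB.......
.BB...CCCC
.BB...CCCC
DBBDD.CCCC
DDDDD.....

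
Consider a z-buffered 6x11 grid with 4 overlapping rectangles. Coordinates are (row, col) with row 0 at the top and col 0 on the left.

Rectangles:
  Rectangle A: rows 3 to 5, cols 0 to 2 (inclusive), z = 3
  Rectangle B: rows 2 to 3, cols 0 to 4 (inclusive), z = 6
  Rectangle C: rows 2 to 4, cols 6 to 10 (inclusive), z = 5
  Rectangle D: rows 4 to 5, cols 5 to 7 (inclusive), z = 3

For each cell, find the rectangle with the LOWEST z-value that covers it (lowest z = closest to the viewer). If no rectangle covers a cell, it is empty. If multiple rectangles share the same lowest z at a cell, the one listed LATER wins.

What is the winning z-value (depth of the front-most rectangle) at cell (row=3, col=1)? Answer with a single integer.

Answer: 3

Derivation:
Check cell (3,1):
  A: rows 3-5 cols 0-2 z=3 -> covers; best now A (z=3)
  B: rows 2-3 cols 0-4 z=6 -> covers; best now A (z=3)
  C: rows 2-4 cols 6-10 -> outside (col miss)
  D: rows 4-5 cols 5-7 -> outside (row miss)
Winner: A at z=3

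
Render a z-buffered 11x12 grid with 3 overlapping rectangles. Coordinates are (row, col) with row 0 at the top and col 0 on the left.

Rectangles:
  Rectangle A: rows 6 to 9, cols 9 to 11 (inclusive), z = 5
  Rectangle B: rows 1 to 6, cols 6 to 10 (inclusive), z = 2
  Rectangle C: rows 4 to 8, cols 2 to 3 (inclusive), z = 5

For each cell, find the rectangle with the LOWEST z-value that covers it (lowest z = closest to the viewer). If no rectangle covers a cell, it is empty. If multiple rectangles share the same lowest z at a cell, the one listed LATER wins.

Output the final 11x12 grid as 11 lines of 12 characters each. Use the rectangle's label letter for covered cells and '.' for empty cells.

............
......BBBBB.
......BBBBB.
......BBBBB.
..CC..BBBBB.
..CC..BBBBB.
..CC..BBBBBA
..CC.....AAA
..CC.....AAA
.........AAA
............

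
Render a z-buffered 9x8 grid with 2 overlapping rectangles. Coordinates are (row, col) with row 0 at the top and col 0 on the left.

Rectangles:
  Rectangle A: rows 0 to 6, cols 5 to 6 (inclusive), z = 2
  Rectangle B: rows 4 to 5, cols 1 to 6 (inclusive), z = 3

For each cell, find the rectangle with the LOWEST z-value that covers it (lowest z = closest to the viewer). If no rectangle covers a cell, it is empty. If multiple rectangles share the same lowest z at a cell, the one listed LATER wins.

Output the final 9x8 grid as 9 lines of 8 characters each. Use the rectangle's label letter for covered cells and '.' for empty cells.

.....AA.
.....AA.
.....AA.
.....AA.
.BBBBAA.
.BBBBAA.
.....AA.
........
........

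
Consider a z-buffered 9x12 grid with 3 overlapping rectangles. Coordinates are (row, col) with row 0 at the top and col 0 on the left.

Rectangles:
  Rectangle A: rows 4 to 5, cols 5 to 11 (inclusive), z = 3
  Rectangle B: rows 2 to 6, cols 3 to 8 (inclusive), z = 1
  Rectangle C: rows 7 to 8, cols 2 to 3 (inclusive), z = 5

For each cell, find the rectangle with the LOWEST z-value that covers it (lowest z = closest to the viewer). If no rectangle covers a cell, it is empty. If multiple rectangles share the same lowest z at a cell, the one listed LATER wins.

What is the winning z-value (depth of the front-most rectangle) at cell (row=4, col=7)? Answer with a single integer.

Answer: 1

Derivation:
Check cell (4,7):
  A: rows 4-5 cols 5-11 z=3 -> covers; best now A (z=3)
  B: rows 2-6 cols 3-8 z=1 -> covers; best now B (z=1)
  C: rows 7-8 cols 2-3 -> outside (row miss)
Winner: B at z=1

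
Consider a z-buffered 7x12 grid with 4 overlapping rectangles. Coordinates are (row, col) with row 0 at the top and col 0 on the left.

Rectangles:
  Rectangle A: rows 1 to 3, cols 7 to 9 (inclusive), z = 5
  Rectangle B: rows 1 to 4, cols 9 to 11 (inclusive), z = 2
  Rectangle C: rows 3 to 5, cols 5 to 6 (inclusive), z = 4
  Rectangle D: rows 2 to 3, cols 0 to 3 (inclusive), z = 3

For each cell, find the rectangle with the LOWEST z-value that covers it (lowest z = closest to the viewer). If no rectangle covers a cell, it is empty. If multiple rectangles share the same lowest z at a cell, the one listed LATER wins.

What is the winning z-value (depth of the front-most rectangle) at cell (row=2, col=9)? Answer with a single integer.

Check cell (2,9):
  A: rows 1-3 cols 7-9 z=5 -> covers; best now A (z=5)
  B: rows 1-4 cols 9-11 z=2 -> covers; best now B (z=2)
  C: rows 3-5 cols 5-6 -> outside (row miss)
  D: rows 2-3 cols 0-3 -> outside (col miss)
Winner: B at z=2

Answer: 2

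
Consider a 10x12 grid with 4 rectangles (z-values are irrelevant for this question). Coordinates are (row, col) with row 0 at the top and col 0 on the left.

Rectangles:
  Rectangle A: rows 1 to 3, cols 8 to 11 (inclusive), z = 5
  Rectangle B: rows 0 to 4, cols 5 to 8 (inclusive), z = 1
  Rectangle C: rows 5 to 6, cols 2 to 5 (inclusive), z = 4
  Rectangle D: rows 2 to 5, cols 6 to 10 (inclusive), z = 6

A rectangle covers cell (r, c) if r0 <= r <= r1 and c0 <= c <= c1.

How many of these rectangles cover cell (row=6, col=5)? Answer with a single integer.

Answer: 1

Derivation:
Check cell (6,5):
  A: rows 1-3 cols 8-11 -> outside (row miss)
  B: rows 0-4 cols 5-8 -> outside (row miss)
  C: rows 5-6 cols 2-5 -> covers
  D: rows 2-5 cols 6-10 -> outside (row miss)
Count covering = 1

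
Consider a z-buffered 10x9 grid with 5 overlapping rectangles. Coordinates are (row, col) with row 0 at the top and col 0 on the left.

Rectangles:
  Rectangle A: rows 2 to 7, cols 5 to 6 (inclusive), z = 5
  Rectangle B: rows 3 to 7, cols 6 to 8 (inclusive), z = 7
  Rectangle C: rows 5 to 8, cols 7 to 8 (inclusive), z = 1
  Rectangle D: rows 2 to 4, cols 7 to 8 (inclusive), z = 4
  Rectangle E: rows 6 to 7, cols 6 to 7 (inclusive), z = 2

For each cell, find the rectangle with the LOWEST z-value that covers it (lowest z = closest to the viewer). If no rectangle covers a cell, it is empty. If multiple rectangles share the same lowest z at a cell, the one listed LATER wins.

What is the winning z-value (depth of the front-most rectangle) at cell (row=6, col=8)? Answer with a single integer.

Answer: 1

Derivation:
Check cell (6,8):
  A: rows 2-7 cols 5-6 -> outside (col miss)
  B: rows 3-7 cols 6-8 z=7 -> covers; best now B (z=7)
  C: rows 5-8 cols 7-8 z=1 -> covers; best now C (z=1)
  D: rows 2-4 cols 7-8 -> outside (row miss)
  E: rows 6-7 cols 6-7 -> outside (col miss)
Winner: C at z=1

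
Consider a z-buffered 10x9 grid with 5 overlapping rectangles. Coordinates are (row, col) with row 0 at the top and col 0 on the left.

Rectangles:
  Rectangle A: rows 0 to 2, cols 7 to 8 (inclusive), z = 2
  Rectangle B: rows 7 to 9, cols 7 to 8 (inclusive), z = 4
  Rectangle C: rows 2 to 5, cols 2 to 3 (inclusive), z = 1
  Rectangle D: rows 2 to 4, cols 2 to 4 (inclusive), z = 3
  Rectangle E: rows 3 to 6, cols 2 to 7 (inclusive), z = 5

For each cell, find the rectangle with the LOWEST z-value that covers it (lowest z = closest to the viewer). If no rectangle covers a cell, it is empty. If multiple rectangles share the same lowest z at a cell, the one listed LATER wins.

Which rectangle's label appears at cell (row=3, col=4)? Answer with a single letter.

Check cell (3,4):
  A: rows 0-2 cols 7-8 -> outside (row miss)
  B: rows 7-9 cols 7-8 -> outside (row miss)
  C: rows 2-5 cols 2-3 -> outside (col miss)
  D: rows 2-4 cols 2-4 z=3 -> covers; best now D (z=3)
  E: rows 3-6 cols 2-7 z=5 -> covers; best now D (z=3)
Winner: D at z=3

Answer: D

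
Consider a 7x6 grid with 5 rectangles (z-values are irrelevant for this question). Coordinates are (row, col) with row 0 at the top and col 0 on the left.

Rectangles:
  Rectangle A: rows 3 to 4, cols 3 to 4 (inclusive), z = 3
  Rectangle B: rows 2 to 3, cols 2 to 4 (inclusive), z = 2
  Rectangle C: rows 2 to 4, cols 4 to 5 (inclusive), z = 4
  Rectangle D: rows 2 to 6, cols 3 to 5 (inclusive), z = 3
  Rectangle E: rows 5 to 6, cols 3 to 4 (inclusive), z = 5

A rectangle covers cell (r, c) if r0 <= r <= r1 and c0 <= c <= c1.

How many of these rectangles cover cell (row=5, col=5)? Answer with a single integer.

Check cell (5,5):
  A: rows 3-4 cols 3-4 -> outside (row miss)
  B: rows 2-3 cols 2-4 -> outside (row miss)
  C: rows 2-4 cols 4-5 -> outside (row miss)
  D: rows 2-6 cols 3-5 -> covers
  E: rows 5-6 cols 3-4 -> outside (col miss)
Count covering = 1

Answer: 1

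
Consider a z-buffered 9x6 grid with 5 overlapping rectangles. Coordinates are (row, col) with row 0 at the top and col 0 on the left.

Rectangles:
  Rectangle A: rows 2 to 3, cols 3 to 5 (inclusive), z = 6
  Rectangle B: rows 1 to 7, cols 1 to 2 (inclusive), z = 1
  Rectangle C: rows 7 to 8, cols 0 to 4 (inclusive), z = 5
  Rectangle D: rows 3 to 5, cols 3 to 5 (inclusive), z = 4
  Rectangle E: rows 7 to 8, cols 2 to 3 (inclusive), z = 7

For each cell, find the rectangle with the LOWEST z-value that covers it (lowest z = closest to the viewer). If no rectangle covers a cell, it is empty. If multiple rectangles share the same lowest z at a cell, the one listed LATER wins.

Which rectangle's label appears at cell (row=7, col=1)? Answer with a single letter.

Answer: B

Derivation:
Check cell (7,1):
  A: rows 2-3 cols 3-5 -> outside (row miss)
  B: rows 1-7 cols 1-2 z=1 -> covers; best now B (z=1)
  C: rows 7-8 cols 0-4 z=5 -> covers; best now B (z=1)
  D: rows 3-5 cols 3-5 -> outside (row miss)
  E: rows 7-8 cols 2-3 -> outside (col miss)
Winner: B at z=1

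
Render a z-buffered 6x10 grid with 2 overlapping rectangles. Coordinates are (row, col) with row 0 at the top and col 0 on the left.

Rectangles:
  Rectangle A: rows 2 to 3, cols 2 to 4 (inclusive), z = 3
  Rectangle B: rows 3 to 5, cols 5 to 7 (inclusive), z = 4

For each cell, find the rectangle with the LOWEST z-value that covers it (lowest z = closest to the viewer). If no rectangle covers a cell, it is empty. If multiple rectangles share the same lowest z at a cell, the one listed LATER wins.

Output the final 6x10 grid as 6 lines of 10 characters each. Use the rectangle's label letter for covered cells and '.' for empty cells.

..........
..........
..AAA.....
..AAABBB..
.....BBB..
.....BBB..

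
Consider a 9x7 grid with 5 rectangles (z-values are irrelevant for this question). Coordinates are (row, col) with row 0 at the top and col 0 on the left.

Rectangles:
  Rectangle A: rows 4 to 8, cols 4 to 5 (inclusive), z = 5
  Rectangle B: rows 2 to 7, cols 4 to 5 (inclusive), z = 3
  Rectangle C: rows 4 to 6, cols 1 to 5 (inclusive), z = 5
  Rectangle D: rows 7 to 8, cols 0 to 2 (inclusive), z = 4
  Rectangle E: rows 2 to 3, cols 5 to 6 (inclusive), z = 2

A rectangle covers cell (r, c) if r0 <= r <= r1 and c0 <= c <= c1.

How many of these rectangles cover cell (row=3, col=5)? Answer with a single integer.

Check cell (3,5):
  A: rows 4-8 cols 4-5 -> outside (row miss)
  B: rows 2-7 cols 4-5 -> covers
  C: rows 4-6 cols 1-5 -> outside (row miss)
  D: rows 7-8 cols 0-2 -> outside (row miss)
  E: rows 2-3 cols 5-6 -> covers
Count covering = 2

Answer: 2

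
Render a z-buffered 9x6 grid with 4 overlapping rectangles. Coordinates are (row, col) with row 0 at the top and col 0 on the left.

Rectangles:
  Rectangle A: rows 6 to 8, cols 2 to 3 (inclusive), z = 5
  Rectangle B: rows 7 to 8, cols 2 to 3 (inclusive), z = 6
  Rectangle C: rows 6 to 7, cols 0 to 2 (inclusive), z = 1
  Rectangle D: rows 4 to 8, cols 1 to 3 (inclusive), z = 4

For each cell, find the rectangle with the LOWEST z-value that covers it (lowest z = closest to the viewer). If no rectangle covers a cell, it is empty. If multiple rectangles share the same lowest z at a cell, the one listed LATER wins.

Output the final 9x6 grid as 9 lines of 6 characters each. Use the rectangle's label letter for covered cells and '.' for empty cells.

......
......
......
......
.DDD..
.DDD..
CCCD..
CCCD..
.DDD..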